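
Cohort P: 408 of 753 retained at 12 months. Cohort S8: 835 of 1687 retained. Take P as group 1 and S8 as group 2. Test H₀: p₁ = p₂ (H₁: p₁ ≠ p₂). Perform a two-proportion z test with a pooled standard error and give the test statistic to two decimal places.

p̂₁ = 408/753 = 0.5418, p̂₂ = 835/1687 = 0.4950.
Pooled p̂ = (408+835)/(753+1687) = 1243/2440 = 0.5094.
SE = √(p̂(1−p̂)(1/n₁+1/n₂)) = √(0.5094·0.4906·0.00192079) = √(0.000480027) = 0.0219.
z = (0.5418 − 0.4950)/0.0219 = 0.0468/0.0219 = 2.14.
Two-sided p-value ≈ 2·Φ(−2.139) = 0.0324.

z = 2.14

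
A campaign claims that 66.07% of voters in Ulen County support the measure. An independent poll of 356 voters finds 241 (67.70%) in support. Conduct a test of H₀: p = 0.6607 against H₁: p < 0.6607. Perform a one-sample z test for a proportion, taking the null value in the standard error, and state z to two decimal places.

p̂ = 241/356 ≈ 0.6770.
Standard error under H₀: √(0.6607×0.3393/356) = 0.0251.
z = (0.6770 − 0.6607)/0.0251 = 0.0163/0.0251 = 0.65.

z = 0.65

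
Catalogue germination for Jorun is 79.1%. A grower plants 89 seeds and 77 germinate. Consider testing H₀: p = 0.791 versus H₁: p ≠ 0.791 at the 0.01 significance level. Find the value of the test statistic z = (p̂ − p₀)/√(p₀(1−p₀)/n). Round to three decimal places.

p̂ = 77/89 ≈ 0.86517.
Under H₀, SE = √(0.791·0.209/89) = √(0.00185752) = 0.04310.
z = (0.86517 − 0.791)/0.04310 = 0.07417/0.04310 = 1.721.
p-value = 2·P(Z > 1.721) ≈ 0.0853, so at α = 0.01 we fail to reject H₀.

z = 1.721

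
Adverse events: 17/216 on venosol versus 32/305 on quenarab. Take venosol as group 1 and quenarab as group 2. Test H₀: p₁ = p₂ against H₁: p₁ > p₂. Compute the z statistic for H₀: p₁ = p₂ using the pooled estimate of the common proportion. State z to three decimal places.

p̂₁ = 17/216 = 0.07870, p̂₂ = 32/305 = 0.10492.
Pooled p̂ = (17+32)/(216+305) = 49/521 = 0.09405.
SE = √(p̂(1−p̂)(1/n₁+1/n₂)) = √(0.09405·0.90595·0.00790832) = √(0.000673824) = 0.02596.
z = (0.07870 − 0.10492)/0.02596 = -0.02622/0.02596 = -1.010.

z = -1.010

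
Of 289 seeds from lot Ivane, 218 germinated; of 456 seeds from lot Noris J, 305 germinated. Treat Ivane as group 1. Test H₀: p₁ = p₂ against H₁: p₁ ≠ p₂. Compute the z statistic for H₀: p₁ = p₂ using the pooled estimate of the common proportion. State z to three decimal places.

p̂₁ = 218/289 = 0.75433, p̂₂ = 305/456 = 0.66886.
Pooled p̂ = (218+305)/(289+456) = 523/745 = 0.70201.
SE = √(0.209191 × 0.00565319) = 0.03439.
z = (0.75433 − 0.66886)/0.03439 = 0.08547/0.03439 = 2.485.
Two-sided p-value ≈ 2·Φ(−2.485) = 0.0129.

z = 2.485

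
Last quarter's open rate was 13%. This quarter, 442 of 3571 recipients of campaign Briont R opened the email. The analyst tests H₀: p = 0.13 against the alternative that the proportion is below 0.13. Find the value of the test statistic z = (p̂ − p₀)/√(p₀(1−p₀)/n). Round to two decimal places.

p̂ = 442/3571 ≈ 0.1238.
Standard error under H₀: √(0.13×0.87/3571) = 0.0056.
z = (0.1238 − 0.13)/0.0056 = -0.0062/0.0056 = -1.11.

z = -1.11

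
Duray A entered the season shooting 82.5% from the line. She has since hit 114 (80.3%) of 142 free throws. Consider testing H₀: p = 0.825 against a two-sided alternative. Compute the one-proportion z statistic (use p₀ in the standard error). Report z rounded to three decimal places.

p̂ = 114/142 = 0.80282.
SE = √(p₀(1−p₀)/n) = √(0.14438/142) = 0.03189.
z = (0.80282 − 0.825)/0.03189 = -0.02218/0.03189 = -0.696.

z = -0.696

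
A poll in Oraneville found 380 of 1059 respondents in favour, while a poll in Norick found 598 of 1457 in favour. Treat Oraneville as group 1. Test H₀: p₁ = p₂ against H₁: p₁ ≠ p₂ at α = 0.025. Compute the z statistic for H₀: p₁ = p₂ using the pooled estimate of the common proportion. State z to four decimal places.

z = -2.6216

p̂₁ = 380/1059 ≈ 0.358829, p̂₂ = 598/1457 ≈ 0.410432.
Pooled p̂ = (380+598)/(1059+1457) = 978/2516 = 0.388712.
SE = √(p̂(1−p̂)(1/n₁+1/n₂)) = √(0.388712·0.611288·0.00163063) = √(0.000387462) = 0.019684.
z = (0.358829 − 0.410432)/0.019684 = -0.051603/0.019684 = -2.6216.
Two-sided p-value ≈ 2·Φ(−2.622) = 0.0088. With α = 0.025, reject H₀.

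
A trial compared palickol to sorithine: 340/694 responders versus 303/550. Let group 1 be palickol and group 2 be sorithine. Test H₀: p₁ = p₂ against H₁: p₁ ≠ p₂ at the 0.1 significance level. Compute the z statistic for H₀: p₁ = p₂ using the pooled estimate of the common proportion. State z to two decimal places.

z = -2.14

p̂₁ = 340/694 ≈ 0.4899, p̂₂ = 303/550 ≈ 0.5509.
Pooled p̂ = (340+303)/(694+550) = 643/1244 = 0.5169.
SE = √(p̂(1−p̂)(1/n₁+1/n₂)) = √(0.5169·0.4831·0.0032591) = √(0.000813847) = 0.0285.
z = (0.4899 − 0.5509)/0.0285 = -0.0610/0.0285 = -2.14.
p-value = 2·P(Z > 2.138) ≈ 0.0325. With α = 0.1, reject H₀.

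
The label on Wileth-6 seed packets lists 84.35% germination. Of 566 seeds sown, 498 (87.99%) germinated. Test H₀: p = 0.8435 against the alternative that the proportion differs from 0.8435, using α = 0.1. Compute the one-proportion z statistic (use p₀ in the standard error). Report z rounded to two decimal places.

p̂ = 498/566 = 0.8799.
Under H₀, SE = √(0.8435·0.1565/566) = √(0.000233229) = 0.0153.
z = (0.8799 − 0.8435)/0.0153 = 0.0364/0.0153 = 2.38.
Two-sided p-value ≈ 2·Φ(−2.381) = 0.0173. With α = 0.1, reject H₀.

z = 2.38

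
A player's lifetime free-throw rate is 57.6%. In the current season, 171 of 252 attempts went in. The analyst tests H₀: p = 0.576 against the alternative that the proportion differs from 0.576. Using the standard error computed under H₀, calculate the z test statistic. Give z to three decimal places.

p̂ = 171/252 = 0.67857.
Under H₀, SE = √(0.576·0.424/252) = √(0.000969143) = 0.03113.
z = (0.67857 − 0.576)/0.03113 = 0.10257/0.03113 = 3.295.
p-value = 2·P(Z > 3.295) ≈ 0.0010.

z = 3.295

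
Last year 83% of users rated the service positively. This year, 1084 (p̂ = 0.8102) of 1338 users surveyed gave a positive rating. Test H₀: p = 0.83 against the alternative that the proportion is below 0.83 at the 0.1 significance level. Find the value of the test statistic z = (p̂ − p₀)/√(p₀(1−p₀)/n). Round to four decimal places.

z = -1.9316

p̂ = 1084/1338 ≈ 0.810164.
SE = √(p₀(1−p₀)/n) = √(0.1411/1338) = 0.010269.
z = (0.810164 − 0.83)/0.010269 = -0.019836/0.010269 = -1.9316.
p-value = P(Z < -1.932) ≈ 0.0267, so at α = 0.1 we reject H₀.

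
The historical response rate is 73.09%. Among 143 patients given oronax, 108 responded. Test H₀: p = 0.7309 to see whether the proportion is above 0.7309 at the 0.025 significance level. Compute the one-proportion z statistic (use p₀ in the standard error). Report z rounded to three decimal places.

p̂ = 108/143 ≈ 0.75524.
SE = √(p₀(1−p₀)/n) = √(0.19669/143) = 0.03709.
z = (0.75524 − 0.7309)/0.03709 = 0.02434/0.03709 = 0.656.
p-value = P(Z > 0.656) ≈ 0.2558. With α = 0.025, fail to reject H₀.

z = 0.656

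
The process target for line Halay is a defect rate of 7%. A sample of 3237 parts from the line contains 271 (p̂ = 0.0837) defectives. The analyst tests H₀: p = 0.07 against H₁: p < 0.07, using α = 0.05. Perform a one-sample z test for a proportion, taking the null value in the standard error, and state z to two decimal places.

p̂ = 271/3237 ≈ 0.08372.
Under H₀, SE = √(0.07·0.93/3237) = √(2.01112e-05) = 0.00448.
z = (0.08372 − 0.07)/0.00448 = 0.01372/0.00448 = 3.06.
p-value = P(Z < 3.059) ≈ 0.9989, so at α = 0.05 we fail to reject H₀.

z = 3.06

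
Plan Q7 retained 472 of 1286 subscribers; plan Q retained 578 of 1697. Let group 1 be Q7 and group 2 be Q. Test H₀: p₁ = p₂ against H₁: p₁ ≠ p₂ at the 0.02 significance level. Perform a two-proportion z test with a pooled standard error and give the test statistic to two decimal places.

z = 1.50

p̂₁ = 472/1286 ≈ 0.36703, p̂₂ = 578/1697 ≈ 0.34060.
Pooled p̂ = (472+578)/(1286+1697) = 1050/2983 = 0.35199.
SE = √(p̂(1−p̂)(1/n₁+1/n₂)) = √(0.35199·0.64801·0.00136688) = √(0.000311778) = 0.01766.
z = (0.36703 − 0.34060)/0.01766 = 0.02643/0.01766 = 1.50.
p-value = 2·P(Z > 1.497) ≈ 0.1345. With α = 0.02, fail to reject H₀.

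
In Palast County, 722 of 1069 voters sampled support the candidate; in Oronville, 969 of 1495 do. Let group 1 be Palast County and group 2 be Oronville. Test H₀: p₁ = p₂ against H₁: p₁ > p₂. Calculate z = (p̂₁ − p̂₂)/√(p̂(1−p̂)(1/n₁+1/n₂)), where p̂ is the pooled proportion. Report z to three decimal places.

p̂₁ = 722/1069 = 0.67540, p̂₂ = 969/1495 = 0.64816.
Pooled p̂ = (722+969)/(1069+1495) = 1691/2564 = 0.65952.
SE = √(0.224555 × 0.00160435) = 0.01898.
z = (0.67540 − 0.64816)/0.01898 = 0.02724/0.01898 = 1.435.
p-value = P(Z > 1.435) ≈ 0.0756.

z = 1.435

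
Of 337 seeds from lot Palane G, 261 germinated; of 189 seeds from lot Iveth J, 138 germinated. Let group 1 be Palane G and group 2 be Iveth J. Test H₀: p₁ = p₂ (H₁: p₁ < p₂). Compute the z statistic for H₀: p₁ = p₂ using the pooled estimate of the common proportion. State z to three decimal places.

z = 1.140

p̂₁ = 261/337 ≈ 0.77448, p̂₂ = 138/189 ≈ 0.73016.
Pooled p̂ = (261+138)/(337+189) = 399/526 = 0.75856.
SE = √(p̂(1−p̂)(1/n₁+1/n₂)) = √(0.75856·0.24144·0.00825836) = √(0.00151251) = 0.03889.
z = (0.77448 − 0.73016)/0.03889 = 0.04432/0.03889 = 1.140.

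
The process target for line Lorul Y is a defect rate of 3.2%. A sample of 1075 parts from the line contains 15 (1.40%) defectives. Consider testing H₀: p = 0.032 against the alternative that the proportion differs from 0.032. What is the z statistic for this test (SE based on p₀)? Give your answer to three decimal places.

p̂ = 15/1075 ≈ 0.013953.
Under H₀, SE = √(0.032·0.968/1075) = √(2.88149e-05) = 0.005368.
z = (0.013953 − 0.032)/0.005368 = -0.018047/0.005368 = -3.362.
Two-sided p-value ≈ 2·Φ(−3.362) = 0.0008.

z = -3.362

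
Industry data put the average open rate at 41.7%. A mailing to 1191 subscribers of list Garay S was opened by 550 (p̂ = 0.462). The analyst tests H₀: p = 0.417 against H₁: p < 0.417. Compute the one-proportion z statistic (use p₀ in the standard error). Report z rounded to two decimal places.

z = 3.14

p̂ = 550/1191 = 0.46180.
Under H₀, SE = √(0.417·0.583/1191) = √(0.000204123) = 0.01429.
z = (0.46180 − 0.417)/0.01429 = 0.04480/0.01429 = 3.14.
p-value = P(Z < 3.135) ≈ 0.9991.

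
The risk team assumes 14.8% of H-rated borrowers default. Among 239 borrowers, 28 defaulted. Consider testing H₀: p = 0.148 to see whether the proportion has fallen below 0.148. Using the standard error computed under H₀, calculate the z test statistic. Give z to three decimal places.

z = -1.343

p̂ = 28/239 = 0.11715.
Standard error under H₀: √(0.148×0.852/239) = 0.02297.
z = (0.11715 − 0.148)/0.02297 = -0.03085/0.02297 = -1.343.
p-value = P(Z < -1.343) ≈ 0.0897.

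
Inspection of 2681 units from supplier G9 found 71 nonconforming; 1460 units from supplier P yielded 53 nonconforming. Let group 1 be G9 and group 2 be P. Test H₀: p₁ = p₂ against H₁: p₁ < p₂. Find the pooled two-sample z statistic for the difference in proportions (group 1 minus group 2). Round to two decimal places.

z = -1.77

p̂₁ = 71/2681 = 0.02648, p̂₂ = 53/1460 = 0.03630.
Pooled p̂ = (71+53)/(2681+1460) = 124/4141 = 0.02994.
SE = √(0.0290478 × 0.00105793) = 0.00554.
z = (0.02648 − 0.03630)/0.00554 = -0.00982/0.00554 = -1.77.
p-value = P(Z < -1.771) ≈ 0.0383.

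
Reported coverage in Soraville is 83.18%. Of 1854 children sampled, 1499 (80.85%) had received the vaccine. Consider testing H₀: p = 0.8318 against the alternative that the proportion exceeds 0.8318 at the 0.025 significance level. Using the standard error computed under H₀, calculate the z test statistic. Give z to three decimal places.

p̂ = 1499/1854 ≈ 0.808522.
Under H₀, SE = √(0.8318·0.1682/1854) = √(7.54632e-05) = 0.008687.
z = (0.808522 − 0.8318)/0.008687 = -0.023278/0.008687 = -2.680.
p-value = P(Z > -2.680) ≈ 0.9963; since p > α = 0.025, fail to reject H₀.

z = -2.680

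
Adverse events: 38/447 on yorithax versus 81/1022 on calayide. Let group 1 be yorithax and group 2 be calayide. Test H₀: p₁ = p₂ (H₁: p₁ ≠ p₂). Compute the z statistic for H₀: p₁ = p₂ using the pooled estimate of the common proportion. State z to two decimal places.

z = 0.37

p̂₁ = 38/447 ≈ 0.0850, p̂₂ = 81/1022 ≈ 0.0793.
Pooled p̂ = (38+81)/(447+1022) = 119/1469 = 0.0810.
SE = √(p̂(1−p̂)(1/n₁+1/n₂)) = √(0.0810·0.9190·0.00321561) = √(0.000239387) = 0.0155.
z = (0.0850 − 0.0793)/0.0155 = 0.0057/0.0155 = 0.37.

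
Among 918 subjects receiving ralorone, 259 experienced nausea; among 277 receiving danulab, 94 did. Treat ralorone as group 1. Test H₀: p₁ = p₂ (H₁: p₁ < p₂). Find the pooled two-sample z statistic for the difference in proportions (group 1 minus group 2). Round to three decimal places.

z = -1.829

p̂₁ = 259/918 ≈ 0.28214, p̂₂ = 94/277 ≈ 0.33935.
Pooled p̂ = (259+94)/(918+277) = 353/1195 = 0.29540.
SE = √(0.208138 × 0.00469943) = 0.03128.
z = (0.28214 − 0.33935)/0.03128 = -0.05721/0.03128 = -1.829.
p-value = P(Z < -1.829) ≈ 0.0337.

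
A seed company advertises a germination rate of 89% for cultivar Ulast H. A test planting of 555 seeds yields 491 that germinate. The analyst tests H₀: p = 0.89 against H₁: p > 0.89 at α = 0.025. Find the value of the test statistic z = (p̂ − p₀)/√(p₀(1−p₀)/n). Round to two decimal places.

p̂ = 491/555 = 0.8847.
Under H₀, SE = √(0.89·0.11/555) = √(0.000176396) = 0.0133.
z = (0.8847 − 0.89)/0.0133 = -0.0053/0.0133 = -0.40.
p-value = P(Z > -0.400) ≈ 0.6555. With α = 0.025, fail to reject H₀.

z = -0.40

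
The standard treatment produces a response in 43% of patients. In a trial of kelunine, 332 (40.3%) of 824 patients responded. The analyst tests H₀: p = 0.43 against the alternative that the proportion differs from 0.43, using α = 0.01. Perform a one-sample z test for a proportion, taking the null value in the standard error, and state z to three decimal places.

p̂ = 332/824 = 0.402913.
Standard error under H₀: √(0.43×0.57/824) = 0.017247.
z = (0.402913 − 0.43)/0.017247 = -0.027087/0.017247 = -1.571.
Two-sided p-value ≈ 2·Φ(−1.571) = 0.1163. With α = 0.01, fail to reject H₀.

z = -1.571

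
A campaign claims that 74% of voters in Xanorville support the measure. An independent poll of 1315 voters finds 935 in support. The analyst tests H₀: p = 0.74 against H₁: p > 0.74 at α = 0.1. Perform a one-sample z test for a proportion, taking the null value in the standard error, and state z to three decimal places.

z = -2.395

p̂ = 935/1315 ≈ 0.711027.
Under H₀, SE = √(0.74·0.26/1315) = √(0.000146312) = 0.012096.
z = (0.711027 − 0.74)/0.012096 = -0.028973/0.012096 = -2.395.
p-value = P(Z > -2.395) ≈ 0.9917; since p > α = 0.1, fail to reject H₀.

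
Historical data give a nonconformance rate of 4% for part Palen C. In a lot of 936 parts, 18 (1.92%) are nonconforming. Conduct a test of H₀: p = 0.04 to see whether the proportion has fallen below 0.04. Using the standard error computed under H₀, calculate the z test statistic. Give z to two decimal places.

p̂ = 18/936 ≈ 0.01923.
SE = √(p₀(1−p₀)/n) = √(0.0384/936) = 0.00641.
z = (0.01923 − 0.04)/0.00641 = -0.02077/0.00641 = -3.24.
p-value = P(Z < -3.243) ≈ 0.0006.

z = -3.24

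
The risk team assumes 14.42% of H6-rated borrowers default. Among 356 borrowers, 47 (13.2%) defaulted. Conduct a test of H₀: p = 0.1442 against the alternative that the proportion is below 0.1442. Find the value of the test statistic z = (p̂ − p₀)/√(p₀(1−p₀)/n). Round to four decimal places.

p̂ = 47/356 ≈ 0.132022.
Under H₀, SE = √(0.1442·0.8558/356) = √(0.000346647) = 0.018618.
z = (0.132022 − 0.1442)/0.018618 = -0.012178/0.018618 = -0.6541.
p-value = P(Z < -0.654) ≈ 0.2565.

z = -0.6541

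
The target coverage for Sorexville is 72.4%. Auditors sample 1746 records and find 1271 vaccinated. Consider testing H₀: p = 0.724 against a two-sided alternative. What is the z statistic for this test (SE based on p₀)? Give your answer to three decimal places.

z = 0.369

p̂ = 1271/1746 = 0.72795.
SE = √(p₀(1−p₀)/n) = √(0.19982/1746) = 0.01070.
z = (0.72795 − 0.724)/0.01070 = 0.00395/0.01070 = 0.369.
p-value = 2·P(Z > 0.369) ≈ 0.7120.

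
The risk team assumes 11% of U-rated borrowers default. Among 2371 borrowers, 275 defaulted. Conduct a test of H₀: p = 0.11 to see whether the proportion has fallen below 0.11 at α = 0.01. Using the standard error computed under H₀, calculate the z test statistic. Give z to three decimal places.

p̂ = 275/2371 = 0.115985.
SE = √(p₀(1−p₀)/n) = √(0.0979/2371) = 0.006426.
z = (0.115985 − 0.11)/0.006426 = 0.005985/0.006426 = 0.931.
p-value = P(Z < 0.931) ≈ 0.8242, so at α = 0.01 we fail to reject H₀.

z = 0.931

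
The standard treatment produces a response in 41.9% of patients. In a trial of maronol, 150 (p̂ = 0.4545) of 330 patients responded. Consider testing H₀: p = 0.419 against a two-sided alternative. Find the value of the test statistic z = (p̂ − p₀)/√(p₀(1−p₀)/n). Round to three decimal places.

p̂ = 150/330 ≈ 0.45455.
Under H₀, SE = √(0.419·0.581/330) = √(0.000737694) = 0.02716.
z = (0.45455 − 0.419)/0.02716 = 0.03555/0.02716 = 1.309.

z = 1.309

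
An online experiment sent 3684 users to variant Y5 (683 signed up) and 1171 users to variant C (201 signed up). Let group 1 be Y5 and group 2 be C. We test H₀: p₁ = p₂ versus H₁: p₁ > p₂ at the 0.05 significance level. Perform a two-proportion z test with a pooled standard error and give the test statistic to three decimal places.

p̂₁ = 683/3684 = 0.18540, p̂₂ = 201/1171 = 0.17165.
Pooled p̂ = (683+201)/(3684+1171) = 884/4855 = 0.18208.
SE = √(p̂(1−p̂)(1/n₁+1/n₂)) = √(0.18208·0.81792·0.00112542) = √(0.000167605) = 0.01295.
z = (0.18540 − 0.17165)/0.01295 = 0.01375/0.01295 = 1.062.
p-value = P(Z > 1.062) ≈ 0.1441; since p > α = 0.05, fail to reject H₀.

z = 1.062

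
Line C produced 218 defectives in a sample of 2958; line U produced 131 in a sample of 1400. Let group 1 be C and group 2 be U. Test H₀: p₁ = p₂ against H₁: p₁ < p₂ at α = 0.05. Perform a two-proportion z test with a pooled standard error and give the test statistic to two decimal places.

z = -2.26

p̂₁ = 218/2958 ≈ 0.0737, p̂₂ = 131/1400 ≈ 0.0936.
Pooled p̂ = (218+131)/(2958+1400) = 349/4358 = 0.0801.
SE = √(0.0736694 × 0.00105235) = 0.0088.
z = (0.0737 − 0.0936)/0.0088 = -0.0199/0.0088 = -2.26.
p-value = P(Z < -2.257) ≈ 0.0120. With α = 0.05, reject H₀.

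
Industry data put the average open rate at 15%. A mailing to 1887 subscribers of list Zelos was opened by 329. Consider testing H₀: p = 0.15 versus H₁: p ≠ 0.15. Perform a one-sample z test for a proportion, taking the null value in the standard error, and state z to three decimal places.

z = 2.962

p̂ = 329/1887 = 0.17435.
Under H₀, SE = √(0.15·0.85/1887) = √(6.75676e-05) = 0.00822.
z = (0.17435 − 0.15)/0.00822 = 0.02435/0.00822 = 2.962.
p-value = 2·P(Z > 2.962) ≈ 0.0031.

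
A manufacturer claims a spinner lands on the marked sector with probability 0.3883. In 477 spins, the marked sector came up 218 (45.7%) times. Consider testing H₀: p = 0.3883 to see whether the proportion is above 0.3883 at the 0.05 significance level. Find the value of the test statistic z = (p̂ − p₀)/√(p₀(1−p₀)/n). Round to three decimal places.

z = 3.080

p̂ = 218/477 = 0.45702.
Standard error under H₀: √(0.3883×0.6117/477) = 0.02231.
z = (0.45702 − 0.3883)/0.02231 = 0.06872/0.02231 = 3.080.
p-value = P(Z > 3.080) ≈ 0.0010, so at α = 0.05 we reject H₀.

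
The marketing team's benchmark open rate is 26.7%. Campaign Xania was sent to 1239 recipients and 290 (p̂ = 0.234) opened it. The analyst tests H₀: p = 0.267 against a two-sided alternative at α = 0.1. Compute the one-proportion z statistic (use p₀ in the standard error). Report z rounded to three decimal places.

p̂ = 290/1239 = 0.23406.
SE = √(p₀(1−p₀)/n) = √(0.19571/1239) = 0.01257.
z = (0.23406 − 0.267)/0.01257 = -0.03294/0.01257 = -2.621.
p-value = 2·P(Z > 2.621) ≈ 0.0088, so at α = 0.1 we reject H₀.

z = -2.621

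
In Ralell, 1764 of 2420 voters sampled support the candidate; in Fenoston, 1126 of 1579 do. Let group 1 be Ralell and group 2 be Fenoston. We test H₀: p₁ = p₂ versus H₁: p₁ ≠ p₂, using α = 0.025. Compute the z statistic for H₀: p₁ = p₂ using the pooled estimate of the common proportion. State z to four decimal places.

p̂₁ = 1764/2420 ≈ 0.728926, p̂₂ = 1126/1579 ≈ 0.713110.
Pooled p̂ = (1764+1126)/(2420+1579) = 2890/3999 = 0.722681.
SE = √(p̂(1−p̂)(1/n₁+1/n₂)) = √(0.722681·0.277319·0.00104654) = √(0.00020974) = 0.014482.
z = (0.728926 − 0.713110)/0.014482 = 0.015816/0.014482 = 1.0921.
Two-sided p-value ≈ 2·Φ(−1.092) = 0.2748. With α = 0.025, fail to reject H₀.

z = 1.0921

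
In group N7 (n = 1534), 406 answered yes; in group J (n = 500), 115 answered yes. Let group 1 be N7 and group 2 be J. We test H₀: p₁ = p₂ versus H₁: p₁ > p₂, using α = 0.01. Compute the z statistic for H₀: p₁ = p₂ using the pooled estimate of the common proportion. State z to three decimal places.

p̂₁ = 406/1534 = 0.26467, p̂₂ = 115/500 = 0.23000.
Pooled p̂ = (406+115)/(1534+500) = 521/2034 = 0.25615.
SE = √(p̂(1−p̂)(1/n₁+1/n₂)) = √(0.25615·0.74385·0.00265189) = √(0.000505278) = 0.02248.
z = (0.26467 − 0.23000)/0.02248 = 0.03467/0.02248 = 1.542.
p-value = P(Z > 1.542) ≈ 0.0615; since p > α = 0.01, fail to reject H₀.

z = 1.542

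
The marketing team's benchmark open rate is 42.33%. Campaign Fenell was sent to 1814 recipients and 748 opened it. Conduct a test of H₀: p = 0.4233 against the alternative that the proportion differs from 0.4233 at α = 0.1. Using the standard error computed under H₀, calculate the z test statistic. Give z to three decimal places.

z = -0.944

p̂ = 748/1814 = 0.41235.
Standard error under H₀: √(0.4233×0.5767/1814) = 0.01160.
z = (0.41235 − 0.4233)/0.01160 = -0.01095/0.01160 = -0.944.
Two-sided p-value ≈ 2·Φ(−0.944) = 0.3451, so at α = 0.1 we fail to reject H₀.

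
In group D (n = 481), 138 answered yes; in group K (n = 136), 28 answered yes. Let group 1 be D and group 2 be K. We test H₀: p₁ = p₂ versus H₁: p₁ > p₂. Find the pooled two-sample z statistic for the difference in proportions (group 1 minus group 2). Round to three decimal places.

p̂₁ = 138/481 ≈ 0.28690, p̂₂ = 28/136 ≈ 0.20588.
Pooled p̂ = (138+28)/(481+136) = 166/617 = 0.26904.
SE = √(p̂(1−p̂)(1/n₁+1/n₂)) = √(0.26904·0.73096·0.00943194) = √(0.00185488) = 0.04307.
z = (0.28690 − 0.20588)/0.04307 = 0.08102/0.04307 = 1.881.

z = 1.881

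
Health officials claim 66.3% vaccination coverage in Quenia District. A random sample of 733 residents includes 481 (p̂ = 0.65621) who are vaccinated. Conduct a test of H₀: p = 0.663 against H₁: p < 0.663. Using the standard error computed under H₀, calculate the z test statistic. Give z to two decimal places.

z = -0.39

p̂ = 481/733 = 0.6562.
SE = √(p₀(1−p₀)/n) = √(0.22343/733) = 0.0175.
z = (0.6562 − 0.663)/0.0175 = -0.0068/0.0175 = -0.39.
p-value = P(Z < -0.389) ≈ 0.3486.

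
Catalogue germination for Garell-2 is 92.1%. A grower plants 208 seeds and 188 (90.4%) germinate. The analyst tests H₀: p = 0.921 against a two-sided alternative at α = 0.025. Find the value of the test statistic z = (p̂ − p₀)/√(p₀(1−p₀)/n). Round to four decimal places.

z = -0.9172

p̂ = 188/208 = 0.903846.
SE = √(p₀(1−p₀)/n) = √(0.072759/208) = 0.018703.
z = (0.903846 − 0.921)/0.018703 = -0.017154/0.018703 = -0.9172.
Two-sided p-value ≈ 2·Φ(−0.917) = 0.3591; since p > α = 0.025, fail to reject H₀.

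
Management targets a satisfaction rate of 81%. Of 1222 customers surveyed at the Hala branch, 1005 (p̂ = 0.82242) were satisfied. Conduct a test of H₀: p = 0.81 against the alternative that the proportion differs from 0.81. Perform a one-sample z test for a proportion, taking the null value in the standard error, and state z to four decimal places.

p̂ = 1005/1222 = 0.822422.
Standard error under H₀: √(0.81×0.19/1222) = 0.011222.
z = (0.822422 − 0.81)/0.011222 = 0.012422/0.011222 = 1.1069.

z = 1.1069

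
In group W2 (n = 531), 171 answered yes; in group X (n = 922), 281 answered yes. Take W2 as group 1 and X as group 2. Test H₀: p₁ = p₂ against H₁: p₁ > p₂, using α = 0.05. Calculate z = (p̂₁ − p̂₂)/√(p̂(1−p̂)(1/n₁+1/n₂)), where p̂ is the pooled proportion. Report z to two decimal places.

p̂₁ = 171/531 ≈ 0.3220, p̂₂ = 281/922 ≈ 0.3048.
Pooled p̂ = (171+281)/(531+922) = 452/1453 = 0.3111.
SE = √(0.214309 × 0.00296784) = 0.0252.
z = (0.3220 − 0.3048)/0.0252 = 0.0172/0.0252 = 0.68.
p-value = P(Z > 0.684) ≈ 0.2468, so at α = 0.05 we fail to reject H₀.

z = 0.68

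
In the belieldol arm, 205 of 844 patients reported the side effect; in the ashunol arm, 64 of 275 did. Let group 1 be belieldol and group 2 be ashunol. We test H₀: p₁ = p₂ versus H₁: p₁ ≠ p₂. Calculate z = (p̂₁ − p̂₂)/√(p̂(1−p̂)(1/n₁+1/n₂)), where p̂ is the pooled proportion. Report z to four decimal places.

z = 0.3425

p̂₁ = 205/844 = 0.2428910, p̂₂ = 64/275 = 0.2327273.
Pooled p̂ = (205+64)/(844+275) = 269/1119 = 0.2403932.
SE = √(0.182604 × 0.0048212) = 0.0296711.
z = (0.2428910 − 0.2327273)/0.0296711 = 0.0101637/0.0296711 = 0.3425.
p-value = 2·P(Z > 0.343) ≈ 0.7319.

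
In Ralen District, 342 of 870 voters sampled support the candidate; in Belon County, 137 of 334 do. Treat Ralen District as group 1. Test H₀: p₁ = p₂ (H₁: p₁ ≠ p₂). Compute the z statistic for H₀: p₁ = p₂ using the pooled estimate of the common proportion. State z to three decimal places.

p̂₁ = 342/870 = 0.39310, p̂₂ = 137/334 = 0.41018.
Pooled p̂ = (342+137)/(870+334) = 479/1204 = 0.39784.
SE = √(0.239563 × 0.00414344) = 0.03151.
z = (0.39310 − 0.41018)/0.03151 = -0.01708/0.03151 = -0.542.
p-value = 2·P(Z > 0.542) ≈ 0.5878.

z = -0.542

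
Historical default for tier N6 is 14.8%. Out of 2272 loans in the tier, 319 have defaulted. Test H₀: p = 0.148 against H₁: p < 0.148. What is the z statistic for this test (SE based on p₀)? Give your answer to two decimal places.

z = -1.02

p̂ = 319/2272 ≈ 0.14040.
SE = √(p₀(1−p₀)/n) = √(0.1261/2272) = 0.00745.
z = (0.14040 − 0.148)/0.00745 = -0.00760/0.00745 = -1.02.
p-value = P(Z < -1.019) ≈ 0.1540.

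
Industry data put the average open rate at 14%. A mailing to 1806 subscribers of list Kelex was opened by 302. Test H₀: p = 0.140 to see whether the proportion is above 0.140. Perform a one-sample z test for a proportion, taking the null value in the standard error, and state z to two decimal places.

p̂ = 302/1806 = 0.167220.
Under H₀, SE = √(0.14·0.86/1806) = √(6.66667e-05) = 0.008165.
z = (0.167220 − 0.14)/0.008165 = 0.027220/0.008165 = 3.33.

z = 3.33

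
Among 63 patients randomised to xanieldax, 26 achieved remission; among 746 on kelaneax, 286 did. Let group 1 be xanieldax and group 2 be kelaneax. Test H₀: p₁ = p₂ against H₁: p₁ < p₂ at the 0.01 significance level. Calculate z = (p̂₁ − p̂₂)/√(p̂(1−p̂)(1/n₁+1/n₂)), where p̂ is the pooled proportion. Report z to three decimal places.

p̂₁ = 26/63 ≈ 0.41270, p̂₂ = 286/746 ≈ 0.38338.
Pooled p̂ = (26+286)/(63+746) = 312/809 = 0.38566.
SE = √(0.236927 × 0.0172135) = 0.06386.
z = (0.41270 − 0.38338)/0.06386 = 0.02932/0.06386 = 0.459.
p-value = P(Z < 0.459) ≈ 0.6769. With α = 0.01, fail to reject H₀.

z = 0.459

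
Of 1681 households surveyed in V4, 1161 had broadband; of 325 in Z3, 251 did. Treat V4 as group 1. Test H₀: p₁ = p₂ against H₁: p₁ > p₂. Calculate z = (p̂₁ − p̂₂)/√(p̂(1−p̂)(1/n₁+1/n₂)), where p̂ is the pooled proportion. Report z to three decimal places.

z = -2.951

p̂₁ = 1161/1681 = 0.690660, p̂₂ = 251/325 = 0.772308.
Pooled p̂ = (1161+251)/(1681+325) = 1412/2006 = 0.703888.
SE = √(0.20843 × 0.00367181) = 0.027664.
z = (0.690660 − 0.772308)/0.027664 = -0.081648/0.027664 = -2.951.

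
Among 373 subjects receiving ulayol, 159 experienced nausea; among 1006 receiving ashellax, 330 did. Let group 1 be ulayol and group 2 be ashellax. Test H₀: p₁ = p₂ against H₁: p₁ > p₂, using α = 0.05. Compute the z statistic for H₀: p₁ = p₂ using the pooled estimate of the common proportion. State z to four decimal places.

z = 3.3875

p̂₁ = 159/373 ≈ 0.426273, p̂₂ = 330/1006 ≈ 0.328032.
Pooled p̂ = (159+330)/(373+1006) = 489/1379 = 0.354605.
SE = √(0.22886 × 0.003675) = 0.029001.
z = (0.426273 − 0.328032)/0.029001 = 0.098241/0.029001 = 3.3875.
p-value = P(Z > 3.388) ≈ 0.0004; since p < α = 0.05, reject H₀.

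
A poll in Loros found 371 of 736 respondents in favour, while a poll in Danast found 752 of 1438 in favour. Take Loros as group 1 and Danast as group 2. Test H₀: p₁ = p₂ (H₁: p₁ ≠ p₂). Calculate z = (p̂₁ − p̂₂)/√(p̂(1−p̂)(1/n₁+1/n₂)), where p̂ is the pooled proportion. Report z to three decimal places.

z = -0.833

p̂₁ = 371/736 ≈ 0.50408, p̂₂ = 752/1438 ≈ 0.52295.
Pooled p̂ = (371+752)/(736+1438) = 1123/2174 = 0.51656.
SE = √(0.249726 × 0.00205411) = 0.02265.
z = (0.50408 − 0.52295)/0.02265 = -0.01887/0.02265 = -0.833.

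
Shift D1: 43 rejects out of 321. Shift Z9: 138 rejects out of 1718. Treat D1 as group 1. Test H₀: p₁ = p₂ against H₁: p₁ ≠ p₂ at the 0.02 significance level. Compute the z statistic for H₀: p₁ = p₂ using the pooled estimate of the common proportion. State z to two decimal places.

z = 3.10

p̂₁ = 43/321 ≈ 0.1340, p̂₂ = 138/1718 ≈ 0.0803.
Pooled p̂ = (43+138)/(321+1718) = 181/2039 = 0.0888.
SE = √(0.0808891 × 0.00369734) = 0.0173.
z = (0.1340 − 0.0803)/0.0173 = 0.0537/0.0173 = 3.10.
p-value = 2·P(Z > 3.101) ≈ 0.0019, so at α = 0.02 we reject H₀.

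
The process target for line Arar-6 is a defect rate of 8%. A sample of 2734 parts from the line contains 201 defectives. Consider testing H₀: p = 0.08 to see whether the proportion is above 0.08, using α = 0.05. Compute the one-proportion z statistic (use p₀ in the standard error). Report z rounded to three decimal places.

z = -1.249

p̂ = 201/2734 = 0.07352.
Standard error under H₀: √(0.08×0.92/2734) = 0.00519.
z = (0.07352 − 0.08)/0.00519 = -0.00648/0.00519 = -1.249.
p-value = P(Z > -1.249) ≈ 0.8942. With α = 0.05, fail to reject H₀.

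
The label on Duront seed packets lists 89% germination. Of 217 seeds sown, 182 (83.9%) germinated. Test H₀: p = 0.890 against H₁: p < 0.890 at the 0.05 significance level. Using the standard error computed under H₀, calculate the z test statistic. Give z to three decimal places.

p̂ = 182/217 ≈ 0.83871.
Under H₀, SE = √(0.89·0.11/217) = √(0.000451152) = 0.02124.
z = (0.83871 − 0.89)/0.02124 = -0.05129/0.02124 = -2.415.
p-value = P(Z < -2.415) ≈ 0.0079; since p < α = 0.05, reject H₀.

z = -2.415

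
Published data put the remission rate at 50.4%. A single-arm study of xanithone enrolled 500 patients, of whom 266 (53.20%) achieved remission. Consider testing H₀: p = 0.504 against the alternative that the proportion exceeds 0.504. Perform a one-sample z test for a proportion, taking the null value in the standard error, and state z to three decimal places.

z = 1.252

p̂ = 266/500 ≈ 0.53200.
SE = √(p₀(1−p₀)/n) = √(0.24998/500) = 0.02236.
z = (0.53200 − 0.504)/0.02236 = 0.02800/0.02236 = 1.252.
p-value = P(Z > 1.252) ≈ 0.1052.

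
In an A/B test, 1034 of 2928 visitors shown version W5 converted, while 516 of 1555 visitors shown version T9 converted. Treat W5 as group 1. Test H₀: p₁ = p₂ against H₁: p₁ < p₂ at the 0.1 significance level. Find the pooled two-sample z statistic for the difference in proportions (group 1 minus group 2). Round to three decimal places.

p̂₁ = 1034/2928 = 0.35314, p̂₂ = 516/1555 = 0.33183.
Pooled p̂ = (1034+516)/(2928+1555) = 1550/4483 = 0.34575.
SE = √(0.226207 × 0.000984617) = 0.01492.
z = (0.35314 − 0.33183)/0.01492 = 0.02131/0.01492 = 1.428.
p-value = P(Z < 1.428) ≈ 0.9233; since p > α = 0.1, fail to reject H₀.

z = 1.428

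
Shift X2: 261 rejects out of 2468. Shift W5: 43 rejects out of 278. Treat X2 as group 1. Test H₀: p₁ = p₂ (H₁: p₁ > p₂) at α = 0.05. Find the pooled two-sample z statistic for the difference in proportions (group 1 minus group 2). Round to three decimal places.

z = -2.465

p̂₁ = 261/2468 = 0.10575, p̂₂ = 43/278 = 0.15468.
Pooled p̂ = (261+43)/(2468+278) = 304/2746 = 0.11071.
SE = √(0.0984506 × 0.00400231) = 0.01985.
z = (0.10575 − 0.15468)/0.01985 = -0.04893/0.01985 = -2.465.
p-value = P(Z > -2.465) ≈ 0.9931. With α = 0.05, fail to reject H₀.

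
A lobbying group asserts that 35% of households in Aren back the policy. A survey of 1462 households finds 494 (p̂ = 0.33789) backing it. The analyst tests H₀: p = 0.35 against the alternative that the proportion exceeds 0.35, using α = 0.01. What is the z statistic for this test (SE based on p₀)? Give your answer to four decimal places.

p̂ = 494/1462 ≈ 0.3378933.
Under H₀, SE = √(0.35·0.65/1462) = √(0.000155609) = 0.0124743.
z = (0.3378933 − 0.35)/0.0124743 = -0.0121067/0.0124743 = -0.9705.
p-value = P(Z > -0.971) ≈ 0.8341; since p > α = 0.01, fail to reject H₀.

z = -0.9705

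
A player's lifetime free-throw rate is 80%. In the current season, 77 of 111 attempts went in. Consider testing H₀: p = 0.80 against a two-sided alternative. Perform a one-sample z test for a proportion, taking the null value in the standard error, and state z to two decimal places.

p̂ = 77/111 = 0.6937.
SE = √(p₀(1−p₀)/n) = √(0.16/111) = 0.0380.
z = (0.6937 − 0.8)/0.0380 = -0.1063/0.0380 = -2.80.
p-value = 2·P(Z > 2.800) ≈ 0.0051.

z = -2.80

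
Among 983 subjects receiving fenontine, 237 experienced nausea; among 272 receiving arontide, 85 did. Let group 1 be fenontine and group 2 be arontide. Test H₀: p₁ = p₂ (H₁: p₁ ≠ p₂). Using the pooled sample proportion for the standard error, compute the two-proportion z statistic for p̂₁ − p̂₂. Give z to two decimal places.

p̂₁ = 237/983 ≈ 0.2411, p̂₂ = 85/272 ≈ 0.3125.
Pooled p̂ = (237+85)/(983+272) = 322/1255 = 0.2566.
SE = √(0.190744 × 0.00469376) = 0.0299.
z = (0.2411 − 0.3125)/0.0299 = -0.0714/0.0299 = -2.39.

z = -2.39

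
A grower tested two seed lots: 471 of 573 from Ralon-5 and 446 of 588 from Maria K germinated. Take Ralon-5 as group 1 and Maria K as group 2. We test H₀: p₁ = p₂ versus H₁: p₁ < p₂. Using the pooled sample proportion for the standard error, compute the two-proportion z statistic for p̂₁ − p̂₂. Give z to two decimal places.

z = 2.65

p̂₁ = 471/573 = 0.82199, p̂₂ = 446/588 = 0.75850.
Pooled p̂ = (471+446)/(573+588) = 917/1161 = 0.78984.
SE = √(0.165995 × 0.00344588) = 0.02392.
z = (0.82199 − 0.75850)/0.02392 = 0.06349/0.02392 = 2.65.
p-value = P(Z < 2.654) ≈ 0.9960.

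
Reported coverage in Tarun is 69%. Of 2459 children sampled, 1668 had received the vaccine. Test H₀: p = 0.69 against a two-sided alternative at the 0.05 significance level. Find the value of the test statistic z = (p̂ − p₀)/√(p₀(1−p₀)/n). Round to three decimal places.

z = -1.252

p̂ = 1668/2459 ≈ 0.67832.
Standard error under H₀: √(0.69×0.31/2459) = 0.00933.
z = (0.67832 − 0.69)/0.00933 = -0.01168/0.00933 = -1.252.
Two-sided p-value ≈ 2·Φ(−1.252) = 0.2106; since p > α = 0.05, fail to reject H₀.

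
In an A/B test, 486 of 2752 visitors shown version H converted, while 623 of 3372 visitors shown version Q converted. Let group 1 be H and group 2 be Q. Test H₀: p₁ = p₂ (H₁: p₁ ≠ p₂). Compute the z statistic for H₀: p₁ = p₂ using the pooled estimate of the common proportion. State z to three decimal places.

z = -0.825

p̂₁ = 486/2752 = 0.17660, p̂₂ = 623/3372 = 0.18476.
Pooled p̂ = (486+623)/(2752+3372) = 1109/6124 = 0.18109.
SE = √(p̂(1−p̂)(1/n₁+1/n₂)) = √(0.18109·0.81891·0.000659932) = √(9.78659e-05) = 0.00989.
z = (0.17660 − 0.18476)/0.00989 = -0.00816/0.00989 = -0.825.
p-value = 2·P(Z > 0.825) ≈ 0.4096.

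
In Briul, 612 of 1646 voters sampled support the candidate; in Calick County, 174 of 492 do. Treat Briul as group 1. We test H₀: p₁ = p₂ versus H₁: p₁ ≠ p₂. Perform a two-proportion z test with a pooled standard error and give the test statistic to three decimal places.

p̂₁ = 612/1646 = 0.37181, p̂₂ = 174/492 = 0.35366.
Pooled p̂ = (612+174)/(1646+492) = 786/2138 = 0.36763.
SE = √(0.232479 × 0.00264005) = 0.02477.
z = (0.37181 − 0.35366)/0.02477 = 0.01815/0.02477 = 0.733.

z = 0.733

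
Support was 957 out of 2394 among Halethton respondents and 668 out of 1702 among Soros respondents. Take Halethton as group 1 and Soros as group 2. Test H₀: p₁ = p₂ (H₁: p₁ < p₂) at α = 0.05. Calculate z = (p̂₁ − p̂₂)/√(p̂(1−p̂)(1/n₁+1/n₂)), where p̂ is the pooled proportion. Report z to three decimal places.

p̂₁ = 957/2394 ≈ 0.39975, p̂₂ = 668/1702 ≈ 0.39248.
Pooled p̂ = (957+668)/(2394+1702) = 1625/4096 = 0.39673.
SE = √(p̂(1−p̂)(1/n₁+1/n₂)) = √(0.39673·0.60327·0.00100526) = √(0.000240593) = 0.01551.
z = (0.39975 − 0.39248)/0.01551 = 0.00727/0.01551 = 0.469.
p-value = P(Z < 0.469) ≈ 0.6804, so at α = 0.05 we fail to reject H₀.

z = 0.469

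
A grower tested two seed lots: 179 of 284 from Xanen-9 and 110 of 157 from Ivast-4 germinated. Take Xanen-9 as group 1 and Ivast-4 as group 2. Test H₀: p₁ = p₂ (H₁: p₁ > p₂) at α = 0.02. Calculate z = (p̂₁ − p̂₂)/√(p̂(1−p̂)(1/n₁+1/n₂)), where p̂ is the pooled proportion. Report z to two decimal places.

z = -1.49

p̂₁ = 179/284 ≈ 0.6303, p̂₂ = 110/157 ≈ 0.7006.
Pooled p̂ = (179+110)/(284+157) = 289/441 = 0.6553.
SE = √(p̂(1−p̂)(1/n₁+1/n₂)) = √(0.6553·0.3447·0.00989055) = √(0.00223401) = 0.0473.
z = (0.6303 − 0.7006)/0.0473 = -0.0703/0.0473 = -1.49.
p-value = P(Z > -1.489) ≈ 0.9317. With α = 0.02, fail to reject H₀.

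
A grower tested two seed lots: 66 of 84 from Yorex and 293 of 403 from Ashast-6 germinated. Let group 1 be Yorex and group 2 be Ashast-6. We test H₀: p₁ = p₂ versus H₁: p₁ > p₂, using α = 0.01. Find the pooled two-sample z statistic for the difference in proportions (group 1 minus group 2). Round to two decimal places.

z = 1.11

p̂₁ = 66/84 ≈ 0.7857, p̂₂ = 293/403 ≈ 0.7270.
Pooled p̂ = (66+293)/(84+403) = 359/487 = 0.7372.
SE = √(p̂(1−p̂)(1/n₁+1/n₂)) = √(0.7372·0.2628·0.0143862) = √(0.00278735) = 0.0528.
z = (0.7857 − 0.7270)/0.0528 = 0.0587/0.0528 = 1.11.
p-value = P(Z > 1.111) ≈ 0.1332. With α = 0.01, fail to reject H₀.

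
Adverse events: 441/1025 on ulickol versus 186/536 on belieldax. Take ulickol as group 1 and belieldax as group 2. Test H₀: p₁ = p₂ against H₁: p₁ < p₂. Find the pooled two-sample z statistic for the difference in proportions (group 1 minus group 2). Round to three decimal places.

z = 3.185

p̂₁ = 441/1025 = 0.43024, p̂₂ = 186/536 = 0.34701.
Pooled p̂ = (441+186)/(1025+536) = 627/1561 = 0.40167.
SE = √(0.24033 × 0.00284128) = 0.02613.
z = (0.43024 − 0.34701)/0.02613 = 0.08323/0.02613 = 3.185.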